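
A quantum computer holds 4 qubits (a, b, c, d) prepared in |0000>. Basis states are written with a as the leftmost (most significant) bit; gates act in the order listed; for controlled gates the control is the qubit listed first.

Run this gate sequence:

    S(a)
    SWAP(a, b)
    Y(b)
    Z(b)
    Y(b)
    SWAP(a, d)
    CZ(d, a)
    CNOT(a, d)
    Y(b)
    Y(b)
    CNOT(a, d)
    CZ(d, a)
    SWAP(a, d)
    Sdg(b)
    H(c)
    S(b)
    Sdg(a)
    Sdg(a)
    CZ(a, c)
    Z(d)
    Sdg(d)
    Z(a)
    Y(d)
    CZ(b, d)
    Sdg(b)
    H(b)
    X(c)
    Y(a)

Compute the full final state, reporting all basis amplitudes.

The resulting statevector has amplitude 1/2 on |1001>, 1/2 on |1011>, 1/2 on |1101>, 1/2 on |1111>, and 0 on every other basis state. Key observation: steps 6-13 multiply out to the identity, so the circuit reduces to the remaining gates.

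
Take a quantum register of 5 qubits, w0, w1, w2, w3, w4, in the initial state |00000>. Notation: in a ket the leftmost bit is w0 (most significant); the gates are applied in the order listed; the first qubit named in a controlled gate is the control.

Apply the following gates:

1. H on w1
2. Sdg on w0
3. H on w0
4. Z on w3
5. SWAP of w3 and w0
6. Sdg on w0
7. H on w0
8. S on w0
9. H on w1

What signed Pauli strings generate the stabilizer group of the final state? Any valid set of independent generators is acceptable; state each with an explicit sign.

The final state is stabilized by the group generated by +YIIII, +IIIXI, +IZIII, +IIZII, +IIIIZ; other independent generating sets are equally valid.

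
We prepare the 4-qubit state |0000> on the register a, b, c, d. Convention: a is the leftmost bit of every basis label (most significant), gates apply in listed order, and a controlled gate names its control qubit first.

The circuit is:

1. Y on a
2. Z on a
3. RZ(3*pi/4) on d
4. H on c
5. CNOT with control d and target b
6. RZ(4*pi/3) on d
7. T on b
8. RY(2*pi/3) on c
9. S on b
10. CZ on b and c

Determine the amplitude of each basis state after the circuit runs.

The resulting statevector has amplitude (-sqrt(6) + sqrt(2))*exp(11*I*pi/24)/4 on |1000>, (sqrt(2) + sqrt(6))*exp(11*I*pi/24)/4 on |1010>, and 0 on every other basis state.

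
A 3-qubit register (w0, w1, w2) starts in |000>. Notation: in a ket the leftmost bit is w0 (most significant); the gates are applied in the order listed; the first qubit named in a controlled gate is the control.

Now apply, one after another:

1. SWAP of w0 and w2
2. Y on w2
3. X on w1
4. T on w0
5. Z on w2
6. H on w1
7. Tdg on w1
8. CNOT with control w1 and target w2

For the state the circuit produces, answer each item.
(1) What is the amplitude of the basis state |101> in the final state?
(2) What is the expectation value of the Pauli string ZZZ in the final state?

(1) The amplitude on |101> is 0.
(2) The observable ZZZ averages to -1.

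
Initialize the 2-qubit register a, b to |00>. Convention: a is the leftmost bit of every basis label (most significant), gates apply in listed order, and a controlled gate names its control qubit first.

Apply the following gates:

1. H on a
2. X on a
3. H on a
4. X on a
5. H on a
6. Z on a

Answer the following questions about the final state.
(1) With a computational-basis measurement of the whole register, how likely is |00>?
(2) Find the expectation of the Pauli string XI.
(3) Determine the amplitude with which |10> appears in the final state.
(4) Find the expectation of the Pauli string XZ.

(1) Outcome |00> occurs with probability 1/2. Key observation: the block from step 3 through step 6 cancels to the identity and can be dropped.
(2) The observable XI averages to 1.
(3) The final state's coefficient on |10> equals sqrt(2)/2.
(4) The expectation value of XZ is 1.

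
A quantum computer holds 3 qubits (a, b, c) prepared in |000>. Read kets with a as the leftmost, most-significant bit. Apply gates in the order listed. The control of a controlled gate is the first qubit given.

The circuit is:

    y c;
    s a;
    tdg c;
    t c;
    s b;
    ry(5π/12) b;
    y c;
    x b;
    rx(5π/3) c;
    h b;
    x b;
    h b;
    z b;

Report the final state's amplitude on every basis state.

After the circuit, the state carries amplitude -3*sqrt(sqrt(2) + 2)/8 + sqrt(6 - 3*sqrt(2))/8 on |000>, -I*sqrt(3*sqrt(2) + 6)/8 + I*sqrt(2 - sqrt(2))/8 on |001>, -sqrt(3*sqrt(2) + 6)/8 - 3*sqrt(2 - sqrt(2))/8 on |010>, -I*sqrt(sqrt(2) + 2)/8 - I*sqrt(6 - 3*sqrt(2))/8 on |011>, 0 on |100>, 0 on |101>, 0 on |110>, 0 on |111>. Key observation: gates 10-13 undo each other exactly, leaving only the rest of the circuit to track.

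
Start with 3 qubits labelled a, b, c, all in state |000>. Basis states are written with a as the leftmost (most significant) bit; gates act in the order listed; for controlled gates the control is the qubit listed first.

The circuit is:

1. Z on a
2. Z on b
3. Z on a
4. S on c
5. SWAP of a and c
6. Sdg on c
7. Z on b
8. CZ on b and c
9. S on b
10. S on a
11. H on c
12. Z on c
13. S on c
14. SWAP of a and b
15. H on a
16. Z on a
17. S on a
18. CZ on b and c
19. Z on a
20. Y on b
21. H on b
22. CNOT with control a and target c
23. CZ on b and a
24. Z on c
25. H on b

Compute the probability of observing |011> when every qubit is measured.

The probability of measuring |011> is 1/4.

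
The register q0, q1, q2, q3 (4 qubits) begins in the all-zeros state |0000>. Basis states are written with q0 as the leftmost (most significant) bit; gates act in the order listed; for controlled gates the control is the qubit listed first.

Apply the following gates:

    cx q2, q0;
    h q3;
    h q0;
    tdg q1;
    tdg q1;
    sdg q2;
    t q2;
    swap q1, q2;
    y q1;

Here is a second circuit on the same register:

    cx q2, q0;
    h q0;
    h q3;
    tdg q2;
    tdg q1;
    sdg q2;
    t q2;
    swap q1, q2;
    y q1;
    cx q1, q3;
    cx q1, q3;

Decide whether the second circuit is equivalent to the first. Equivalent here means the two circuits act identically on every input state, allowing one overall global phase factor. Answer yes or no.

No: there is an input state on which the two circuits produce genuinely different outputs (not merely differing by a phase).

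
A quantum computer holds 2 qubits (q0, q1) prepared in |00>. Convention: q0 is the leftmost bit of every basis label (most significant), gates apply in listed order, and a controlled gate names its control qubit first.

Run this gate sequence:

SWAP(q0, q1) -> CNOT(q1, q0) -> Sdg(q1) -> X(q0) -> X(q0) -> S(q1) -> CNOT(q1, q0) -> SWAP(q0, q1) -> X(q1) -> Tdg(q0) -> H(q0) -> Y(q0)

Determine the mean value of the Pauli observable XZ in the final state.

The observable XZ averages to 1. Key observation: gates 1-8 undo each other exactly, leaving only the rest of the circuit to track.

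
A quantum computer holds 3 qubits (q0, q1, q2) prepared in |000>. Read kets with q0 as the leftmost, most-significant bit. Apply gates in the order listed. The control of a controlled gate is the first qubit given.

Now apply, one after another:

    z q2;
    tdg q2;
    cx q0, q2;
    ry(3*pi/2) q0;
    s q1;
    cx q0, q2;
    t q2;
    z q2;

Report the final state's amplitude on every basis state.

The resulting statevector has amplitude -sqrt(2)/2 on |000>, -sqrt(2)*exp(I*pi/4)/2 on |101>, and 0 on every other basis state.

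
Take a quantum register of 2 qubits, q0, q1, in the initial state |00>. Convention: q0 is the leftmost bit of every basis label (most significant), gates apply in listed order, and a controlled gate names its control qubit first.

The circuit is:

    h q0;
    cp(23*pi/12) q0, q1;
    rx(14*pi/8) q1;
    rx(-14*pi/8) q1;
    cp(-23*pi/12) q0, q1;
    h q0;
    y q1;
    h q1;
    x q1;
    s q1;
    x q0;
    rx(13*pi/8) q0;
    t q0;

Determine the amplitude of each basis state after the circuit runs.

After the circuit, the state carries amplitude -sqrt(2)*sin(3*pi/16)/2 on |00>, sqrt(2)*I*sin(3*pi/16)/2 on |01>, sqrt(2)*exp(3*I*pi/4)*cos(3*pi/16)/2 on |10>, sqrt(2)*exp(I*pi/4)*cos(3*pi/16)/2 on |11>. Key observation: gates 1-6 undo each other exactly, leaving only the rest of the circuit to track.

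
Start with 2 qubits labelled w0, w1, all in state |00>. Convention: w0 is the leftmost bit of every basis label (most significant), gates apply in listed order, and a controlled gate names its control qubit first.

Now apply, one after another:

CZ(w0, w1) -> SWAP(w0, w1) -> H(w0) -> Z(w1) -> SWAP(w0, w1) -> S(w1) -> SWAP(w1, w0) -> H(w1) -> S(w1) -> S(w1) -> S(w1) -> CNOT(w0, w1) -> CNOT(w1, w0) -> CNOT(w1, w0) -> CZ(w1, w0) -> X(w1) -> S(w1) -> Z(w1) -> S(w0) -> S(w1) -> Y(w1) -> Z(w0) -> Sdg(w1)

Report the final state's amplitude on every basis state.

After the circuit, the state carries amplitude -I/2 on |00>, -I/2 on |01>, -1/2 on |10>, -1/2 on |11>. Key observation: gates 13-14 undo each other exactly, leaving only the rest of the circuit to track.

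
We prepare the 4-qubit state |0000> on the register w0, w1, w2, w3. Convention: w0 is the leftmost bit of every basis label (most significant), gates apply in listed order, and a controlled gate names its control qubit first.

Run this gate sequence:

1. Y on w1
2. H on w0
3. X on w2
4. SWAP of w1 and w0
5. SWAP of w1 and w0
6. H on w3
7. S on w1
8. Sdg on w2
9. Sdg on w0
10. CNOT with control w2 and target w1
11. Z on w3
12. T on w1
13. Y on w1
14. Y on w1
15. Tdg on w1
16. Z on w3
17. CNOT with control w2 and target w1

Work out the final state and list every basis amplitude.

The final amplitudes are I/2 on |0110>, I/2 on |0111>, 1/2 on |1110>, 1/2 on |1111>, and 0 on every other basis state.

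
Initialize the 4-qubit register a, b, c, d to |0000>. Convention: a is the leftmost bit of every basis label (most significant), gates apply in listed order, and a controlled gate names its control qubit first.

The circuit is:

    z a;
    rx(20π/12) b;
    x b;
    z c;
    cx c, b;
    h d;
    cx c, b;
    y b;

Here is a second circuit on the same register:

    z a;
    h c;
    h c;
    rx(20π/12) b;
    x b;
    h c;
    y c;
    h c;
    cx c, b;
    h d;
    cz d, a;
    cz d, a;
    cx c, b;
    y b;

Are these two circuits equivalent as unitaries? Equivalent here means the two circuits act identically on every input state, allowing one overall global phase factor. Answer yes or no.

No, they are not equivalent — no single phase factor reconciles the two unitaries.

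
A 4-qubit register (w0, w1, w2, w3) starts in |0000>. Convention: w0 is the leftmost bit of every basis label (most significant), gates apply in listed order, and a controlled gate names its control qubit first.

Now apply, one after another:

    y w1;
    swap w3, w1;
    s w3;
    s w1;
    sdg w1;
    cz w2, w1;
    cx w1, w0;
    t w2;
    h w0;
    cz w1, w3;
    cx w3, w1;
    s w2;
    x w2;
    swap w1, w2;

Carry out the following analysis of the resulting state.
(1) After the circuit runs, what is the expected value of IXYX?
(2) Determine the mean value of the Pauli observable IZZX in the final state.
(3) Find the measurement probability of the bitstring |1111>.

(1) The expectation value of IXYX is 0. Key observation: the block from step 4 through step 5 cancels to the identity and can be dropped.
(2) In the final state, IZZX has expectation 0.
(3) Outcome |1111> occurs with probability 1/2.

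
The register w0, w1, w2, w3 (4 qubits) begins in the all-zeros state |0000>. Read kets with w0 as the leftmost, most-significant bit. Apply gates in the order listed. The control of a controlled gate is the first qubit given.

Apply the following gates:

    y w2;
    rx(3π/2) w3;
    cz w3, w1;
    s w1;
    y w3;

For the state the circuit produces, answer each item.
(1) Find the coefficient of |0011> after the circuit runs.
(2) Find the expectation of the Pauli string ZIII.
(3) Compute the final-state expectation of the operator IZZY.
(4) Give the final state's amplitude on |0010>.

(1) The final state's coefficient on |0011> equals sqrt(2)/2.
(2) In the final state, ZIII has expectation 1.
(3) The observable IZZY averages to -1.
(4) The amplitude on |0010> is -sqrt(2)*I/2.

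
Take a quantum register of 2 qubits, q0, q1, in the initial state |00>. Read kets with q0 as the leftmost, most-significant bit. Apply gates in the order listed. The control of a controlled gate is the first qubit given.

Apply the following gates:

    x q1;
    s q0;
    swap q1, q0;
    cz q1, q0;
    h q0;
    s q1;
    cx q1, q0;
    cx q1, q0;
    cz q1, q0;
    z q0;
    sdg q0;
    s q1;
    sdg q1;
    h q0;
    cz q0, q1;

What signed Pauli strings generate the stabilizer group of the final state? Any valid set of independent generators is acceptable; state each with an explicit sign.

One valid set of independent stabilizer generators is +YI, +IZ (any independent generating set of the same group is equally correct).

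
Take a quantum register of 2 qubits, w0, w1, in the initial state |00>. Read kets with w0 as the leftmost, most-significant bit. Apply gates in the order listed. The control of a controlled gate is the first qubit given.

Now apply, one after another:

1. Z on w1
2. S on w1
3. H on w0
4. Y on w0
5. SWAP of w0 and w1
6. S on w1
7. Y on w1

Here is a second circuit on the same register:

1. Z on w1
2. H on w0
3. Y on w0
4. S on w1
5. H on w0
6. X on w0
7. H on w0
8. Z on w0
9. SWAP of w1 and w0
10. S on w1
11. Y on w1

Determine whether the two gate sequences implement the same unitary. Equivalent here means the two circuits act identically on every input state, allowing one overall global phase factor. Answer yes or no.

Yes, they are equivalent — the unitaries differ by at most a global phase.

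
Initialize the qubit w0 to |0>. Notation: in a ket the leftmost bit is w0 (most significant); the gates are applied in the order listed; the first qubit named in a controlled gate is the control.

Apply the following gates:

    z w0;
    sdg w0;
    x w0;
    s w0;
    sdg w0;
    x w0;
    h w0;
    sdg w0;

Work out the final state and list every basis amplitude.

The resulting statevector has amplitude sqrt(2)/2 on |0>, -sqrt(2)*I/2 on |1>.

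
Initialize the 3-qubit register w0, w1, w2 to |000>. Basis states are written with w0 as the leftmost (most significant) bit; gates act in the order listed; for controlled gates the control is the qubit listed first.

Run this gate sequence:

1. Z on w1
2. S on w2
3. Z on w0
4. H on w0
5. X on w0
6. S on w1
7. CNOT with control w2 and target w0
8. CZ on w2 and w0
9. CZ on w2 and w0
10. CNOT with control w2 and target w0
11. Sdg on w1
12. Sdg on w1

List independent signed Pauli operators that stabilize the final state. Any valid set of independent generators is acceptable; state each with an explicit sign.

The stabilizer group can be generated by +XII, +IZI, +IIZ, among other valid generating sets. Key observation: the block from step 6 through step 11 cancels to the identity and can be dropped.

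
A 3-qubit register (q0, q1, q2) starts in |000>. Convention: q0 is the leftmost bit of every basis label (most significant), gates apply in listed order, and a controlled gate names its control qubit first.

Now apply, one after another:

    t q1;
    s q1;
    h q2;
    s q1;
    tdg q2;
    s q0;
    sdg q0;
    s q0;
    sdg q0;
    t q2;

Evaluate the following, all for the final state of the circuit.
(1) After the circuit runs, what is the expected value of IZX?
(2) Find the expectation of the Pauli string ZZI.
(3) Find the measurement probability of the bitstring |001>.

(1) The expectation value of IZX is 1. Key observation: the block from step 5 through step 10 cancels to the identity and can be dropped.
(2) The observable ZZI averages to 1.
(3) Outcome |001> occurs with probability 1/2.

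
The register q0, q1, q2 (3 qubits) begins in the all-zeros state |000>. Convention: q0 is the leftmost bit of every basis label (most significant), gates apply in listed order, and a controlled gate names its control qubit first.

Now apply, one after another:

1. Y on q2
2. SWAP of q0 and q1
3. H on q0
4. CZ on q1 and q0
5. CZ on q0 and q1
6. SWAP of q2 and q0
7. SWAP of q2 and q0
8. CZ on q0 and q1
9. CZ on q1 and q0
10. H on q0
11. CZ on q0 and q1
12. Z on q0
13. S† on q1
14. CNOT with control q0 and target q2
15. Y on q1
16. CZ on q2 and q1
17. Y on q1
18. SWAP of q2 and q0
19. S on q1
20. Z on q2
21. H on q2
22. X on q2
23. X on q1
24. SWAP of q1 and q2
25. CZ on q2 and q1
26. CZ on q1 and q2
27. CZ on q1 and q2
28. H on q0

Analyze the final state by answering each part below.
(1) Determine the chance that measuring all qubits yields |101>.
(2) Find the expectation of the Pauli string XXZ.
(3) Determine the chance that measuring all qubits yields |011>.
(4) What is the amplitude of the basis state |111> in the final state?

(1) A full measurement returns |101> with probability 1/4. Key observation: gates 3-10 undo each other exactly, leaving only the rest of the circuit to track.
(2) The observable XXZ averages to -1.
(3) Outcome |011> occurs with probability 1/4.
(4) The amplitude on |111> is -I/2.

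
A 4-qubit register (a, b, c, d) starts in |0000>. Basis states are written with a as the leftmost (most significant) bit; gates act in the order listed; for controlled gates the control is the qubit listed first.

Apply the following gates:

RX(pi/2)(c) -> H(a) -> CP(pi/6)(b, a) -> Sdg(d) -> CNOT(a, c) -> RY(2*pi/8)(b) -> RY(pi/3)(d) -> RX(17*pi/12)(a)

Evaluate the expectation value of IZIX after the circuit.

The expectation value of IZIX is sqrt(6)/4.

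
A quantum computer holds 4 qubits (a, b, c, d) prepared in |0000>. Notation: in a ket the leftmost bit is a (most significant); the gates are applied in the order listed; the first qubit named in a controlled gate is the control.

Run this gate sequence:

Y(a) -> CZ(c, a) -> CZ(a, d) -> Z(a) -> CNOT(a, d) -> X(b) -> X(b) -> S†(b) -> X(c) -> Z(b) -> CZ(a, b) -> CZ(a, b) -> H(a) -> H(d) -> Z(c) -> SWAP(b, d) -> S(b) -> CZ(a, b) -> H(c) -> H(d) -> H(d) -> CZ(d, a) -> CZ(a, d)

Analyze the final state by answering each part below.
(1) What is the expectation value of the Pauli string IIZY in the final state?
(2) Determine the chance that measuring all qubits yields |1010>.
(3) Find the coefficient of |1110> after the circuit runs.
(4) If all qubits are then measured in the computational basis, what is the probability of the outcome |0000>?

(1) The expectation value of IIZY is 0.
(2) A full measurement returns |1010> with probability 1/8.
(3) The amplitude on |1110> is -sqrt(2)/4.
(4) The probability of measuring |0000> is 1/8.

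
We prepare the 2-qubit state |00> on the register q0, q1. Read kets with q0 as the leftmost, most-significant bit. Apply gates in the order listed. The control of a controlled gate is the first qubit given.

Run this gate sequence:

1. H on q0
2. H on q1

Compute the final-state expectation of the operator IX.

The expectation value of IX is 1.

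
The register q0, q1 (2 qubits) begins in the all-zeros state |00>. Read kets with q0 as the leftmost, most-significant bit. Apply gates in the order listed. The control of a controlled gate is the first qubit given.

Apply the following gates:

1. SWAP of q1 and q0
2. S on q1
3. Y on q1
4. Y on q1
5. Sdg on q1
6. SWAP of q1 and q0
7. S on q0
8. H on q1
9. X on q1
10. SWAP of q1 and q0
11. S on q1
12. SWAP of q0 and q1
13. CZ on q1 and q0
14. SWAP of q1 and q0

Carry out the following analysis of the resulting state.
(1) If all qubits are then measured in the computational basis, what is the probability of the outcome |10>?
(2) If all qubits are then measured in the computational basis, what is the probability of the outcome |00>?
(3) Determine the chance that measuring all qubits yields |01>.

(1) The probability of measuring |10> is 1/2.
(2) A full measurement returns |00> with probability 1/2.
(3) The probability of measuring |01> is 0.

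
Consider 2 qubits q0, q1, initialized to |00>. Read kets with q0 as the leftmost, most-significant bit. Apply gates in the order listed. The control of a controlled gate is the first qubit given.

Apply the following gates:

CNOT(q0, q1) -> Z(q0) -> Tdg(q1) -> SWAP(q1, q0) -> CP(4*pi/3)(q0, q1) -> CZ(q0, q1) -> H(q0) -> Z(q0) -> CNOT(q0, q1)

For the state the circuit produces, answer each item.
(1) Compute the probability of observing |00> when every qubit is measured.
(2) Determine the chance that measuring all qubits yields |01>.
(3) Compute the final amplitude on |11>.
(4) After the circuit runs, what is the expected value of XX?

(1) Outcome |00> occurs with probability 1/2.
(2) Outcome |01> occurs with probability 0.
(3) The amplitude on |11> is -sqrt(2)/2.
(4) In the final state, XX has expectation -1.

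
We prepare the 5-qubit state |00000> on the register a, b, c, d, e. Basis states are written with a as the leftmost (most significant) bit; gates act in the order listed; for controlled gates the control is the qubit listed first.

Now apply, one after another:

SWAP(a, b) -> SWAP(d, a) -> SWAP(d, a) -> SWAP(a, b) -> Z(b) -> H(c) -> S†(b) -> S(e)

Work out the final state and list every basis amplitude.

The final amplitudes are sqrt(2)/2 on |00000>, sqrt(2)/2 on |00100>, and 0 on every other basis state. Key observation: the block from step 1 through step 4 cancels to the identity and can be dropped.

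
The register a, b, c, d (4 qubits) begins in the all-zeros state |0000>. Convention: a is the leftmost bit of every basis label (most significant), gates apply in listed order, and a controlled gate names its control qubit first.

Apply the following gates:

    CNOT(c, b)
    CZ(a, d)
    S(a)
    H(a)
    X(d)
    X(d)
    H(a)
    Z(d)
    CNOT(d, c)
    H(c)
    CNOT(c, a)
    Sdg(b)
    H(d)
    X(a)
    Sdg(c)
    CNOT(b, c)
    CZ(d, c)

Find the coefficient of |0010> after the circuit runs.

|0010> carries amplitude -I/2 in the final state.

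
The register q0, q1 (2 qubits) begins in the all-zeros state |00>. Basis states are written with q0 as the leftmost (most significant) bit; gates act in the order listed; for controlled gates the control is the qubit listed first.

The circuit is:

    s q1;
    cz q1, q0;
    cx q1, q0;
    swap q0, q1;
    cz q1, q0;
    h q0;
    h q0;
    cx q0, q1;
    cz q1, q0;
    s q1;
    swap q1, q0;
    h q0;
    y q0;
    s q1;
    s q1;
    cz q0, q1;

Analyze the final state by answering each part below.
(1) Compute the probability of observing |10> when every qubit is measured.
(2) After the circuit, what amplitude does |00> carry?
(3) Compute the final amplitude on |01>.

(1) A full measurement returns |10> with probability 1/2.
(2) The final state's coefficient on |00> equals -sqrt(2)*I/2.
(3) The final state's coefficient on |01> equals 0.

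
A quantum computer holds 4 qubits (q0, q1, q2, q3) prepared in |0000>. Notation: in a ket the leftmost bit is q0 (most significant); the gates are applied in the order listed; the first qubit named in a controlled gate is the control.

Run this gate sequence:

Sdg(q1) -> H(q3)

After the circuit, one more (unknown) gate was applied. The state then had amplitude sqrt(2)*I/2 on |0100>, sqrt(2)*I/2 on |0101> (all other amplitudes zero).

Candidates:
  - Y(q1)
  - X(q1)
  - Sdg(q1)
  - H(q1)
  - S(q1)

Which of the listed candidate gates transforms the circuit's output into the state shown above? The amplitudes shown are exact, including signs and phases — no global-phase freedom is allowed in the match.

It was Y(q1) that produced the state shown.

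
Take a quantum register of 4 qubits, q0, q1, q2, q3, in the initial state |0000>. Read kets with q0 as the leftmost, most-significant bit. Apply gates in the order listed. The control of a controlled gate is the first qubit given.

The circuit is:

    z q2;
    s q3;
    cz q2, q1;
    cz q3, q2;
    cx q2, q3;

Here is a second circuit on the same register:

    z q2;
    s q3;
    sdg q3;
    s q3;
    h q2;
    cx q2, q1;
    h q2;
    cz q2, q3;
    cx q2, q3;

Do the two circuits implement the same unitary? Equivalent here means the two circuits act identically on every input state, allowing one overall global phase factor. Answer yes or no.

No, they are not equivalent — no single phase factor reconciles the two unitaries.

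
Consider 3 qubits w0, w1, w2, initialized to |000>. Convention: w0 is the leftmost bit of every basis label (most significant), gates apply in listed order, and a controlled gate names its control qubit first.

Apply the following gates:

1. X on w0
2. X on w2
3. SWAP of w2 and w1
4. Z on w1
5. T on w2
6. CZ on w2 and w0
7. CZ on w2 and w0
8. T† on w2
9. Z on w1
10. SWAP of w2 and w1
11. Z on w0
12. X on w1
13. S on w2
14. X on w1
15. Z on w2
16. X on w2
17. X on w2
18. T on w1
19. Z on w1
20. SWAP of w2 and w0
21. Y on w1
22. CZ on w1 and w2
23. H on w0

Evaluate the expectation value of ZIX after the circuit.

The observable ZIX averages to 0. Key observation: the block from step 3 through step 10 cancels to the identity and can be dropped.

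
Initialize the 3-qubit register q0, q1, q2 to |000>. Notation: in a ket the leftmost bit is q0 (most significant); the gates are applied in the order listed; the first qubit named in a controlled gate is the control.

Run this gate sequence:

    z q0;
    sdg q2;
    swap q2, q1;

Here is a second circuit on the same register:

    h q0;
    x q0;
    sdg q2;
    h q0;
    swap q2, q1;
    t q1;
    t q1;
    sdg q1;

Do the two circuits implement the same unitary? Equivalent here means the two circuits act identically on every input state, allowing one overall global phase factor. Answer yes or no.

Yes: on every input state the two circuits agree up to one overall phase factor.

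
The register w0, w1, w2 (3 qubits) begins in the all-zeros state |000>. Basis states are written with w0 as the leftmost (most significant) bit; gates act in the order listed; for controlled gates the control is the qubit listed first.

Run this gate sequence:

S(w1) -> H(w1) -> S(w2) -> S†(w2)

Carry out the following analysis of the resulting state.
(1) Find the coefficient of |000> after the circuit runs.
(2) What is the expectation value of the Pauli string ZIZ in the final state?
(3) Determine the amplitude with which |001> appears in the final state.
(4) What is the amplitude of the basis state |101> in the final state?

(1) |000> carries amplitude sqrt(2)/2 in the final state. Key observation: steps 3-4 multiply out to the identity, so the circuit reduces to the remaining gates.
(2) The observable ZIZ averages to 1.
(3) The final state's coefficient on |001> equals 0.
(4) |101> carries amplitude 0 in the final state.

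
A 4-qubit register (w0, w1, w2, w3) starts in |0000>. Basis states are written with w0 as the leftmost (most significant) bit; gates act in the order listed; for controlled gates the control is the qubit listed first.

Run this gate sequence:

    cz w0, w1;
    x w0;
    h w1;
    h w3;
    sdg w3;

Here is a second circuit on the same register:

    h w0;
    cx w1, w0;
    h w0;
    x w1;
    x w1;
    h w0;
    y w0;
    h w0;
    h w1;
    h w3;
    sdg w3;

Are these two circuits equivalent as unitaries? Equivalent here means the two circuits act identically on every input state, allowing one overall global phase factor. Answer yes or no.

No: there is an input state on which the two circuits produce genuinely different outputs (not merely differing by a phase).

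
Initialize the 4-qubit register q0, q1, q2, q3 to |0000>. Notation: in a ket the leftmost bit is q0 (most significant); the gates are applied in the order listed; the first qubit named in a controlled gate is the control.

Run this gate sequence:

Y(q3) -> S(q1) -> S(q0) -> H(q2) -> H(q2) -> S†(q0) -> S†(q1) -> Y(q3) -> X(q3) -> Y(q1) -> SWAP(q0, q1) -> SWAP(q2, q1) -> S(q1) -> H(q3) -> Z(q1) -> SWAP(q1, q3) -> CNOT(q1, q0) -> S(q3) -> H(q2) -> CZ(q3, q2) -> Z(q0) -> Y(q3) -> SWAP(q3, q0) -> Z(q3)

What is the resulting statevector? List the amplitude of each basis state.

After the circuit, the state carries amplitude -1/2 on |1001>, -1/2 on |1011>, 1/2 on |1100>, 1/2 on |1110>, and 0 on every other basis state.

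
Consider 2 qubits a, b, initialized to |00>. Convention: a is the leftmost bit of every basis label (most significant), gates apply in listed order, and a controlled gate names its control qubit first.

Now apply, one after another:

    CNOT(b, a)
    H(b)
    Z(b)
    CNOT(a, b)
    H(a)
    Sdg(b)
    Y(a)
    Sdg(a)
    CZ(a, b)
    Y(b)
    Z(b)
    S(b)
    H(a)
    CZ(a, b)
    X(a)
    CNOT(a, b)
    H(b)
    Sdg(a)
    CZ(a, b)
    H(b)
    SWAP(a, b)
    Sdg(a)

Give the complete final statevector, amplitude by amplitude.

After the circuit, the state carries amplitude sqrt(2)*(1 - I)/4 on |00>, sqrt(2)*(-1 + I)/4 on |01>, sqrt(2)*(1 - I)/4 on |10>, sqrt(2)*(-1 + I)/4 on |11>.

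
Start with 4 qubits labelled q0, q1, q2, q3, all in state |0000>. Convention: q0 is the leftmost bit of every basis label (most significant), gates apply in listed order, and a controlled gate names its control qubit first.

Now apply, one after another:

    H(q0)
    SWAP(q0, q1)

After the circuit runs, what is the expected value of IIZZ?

In the final state, IIZZ has expectation 1.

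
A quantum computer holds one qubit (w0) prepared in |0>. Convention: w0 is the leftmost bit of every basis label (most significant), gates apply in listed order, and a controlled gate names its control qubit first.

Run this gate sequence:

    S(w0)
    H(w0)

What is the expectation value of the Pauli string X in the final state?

The observable X averages to 1.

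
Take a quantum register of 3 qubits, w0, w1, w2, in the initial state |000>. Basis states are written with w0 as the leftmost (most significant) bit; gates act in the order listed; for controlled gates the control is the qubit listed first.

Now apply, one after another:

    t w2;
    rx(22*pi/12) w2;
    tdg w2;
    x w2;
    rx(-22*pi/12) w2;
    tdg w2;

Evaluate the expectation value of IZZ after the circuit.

In the final state, IZZ has expectation -3/4 - sqrt(2)/8.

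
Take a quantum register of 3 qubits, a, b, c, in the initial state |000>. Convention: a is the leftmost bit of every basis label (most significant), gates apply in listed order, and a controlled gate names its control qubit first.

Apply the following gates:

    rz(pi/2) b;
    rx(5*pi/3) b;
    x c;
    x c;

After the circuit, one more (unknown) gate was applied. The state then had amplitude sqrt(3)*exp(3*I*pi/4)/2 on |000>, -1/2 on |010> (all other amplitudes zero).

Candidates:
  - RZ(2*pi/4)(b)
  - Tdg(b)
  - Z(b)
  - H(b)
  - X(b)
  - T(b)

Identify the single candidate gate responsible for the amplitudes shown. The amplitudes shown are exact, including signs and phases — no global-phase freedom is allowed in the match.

The applied gate was Tdg(b). Key observation: gates 3-4 undo each other exactly, leaving only the rest of the circuit to track.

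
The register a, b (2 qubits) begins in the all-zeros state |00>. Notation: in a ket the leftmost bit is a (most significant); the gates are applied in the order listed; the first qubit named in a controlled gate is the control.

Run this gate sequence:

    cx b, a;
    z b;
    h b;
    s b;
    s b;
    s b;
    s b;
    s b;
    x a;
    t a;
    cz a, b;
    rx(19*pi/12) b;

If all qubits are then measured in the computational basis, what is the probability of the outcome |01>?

A full measurement returns |01> with probability 0. Key observation: the block from step 5 through step 8 cancels to the identity and can be dropped.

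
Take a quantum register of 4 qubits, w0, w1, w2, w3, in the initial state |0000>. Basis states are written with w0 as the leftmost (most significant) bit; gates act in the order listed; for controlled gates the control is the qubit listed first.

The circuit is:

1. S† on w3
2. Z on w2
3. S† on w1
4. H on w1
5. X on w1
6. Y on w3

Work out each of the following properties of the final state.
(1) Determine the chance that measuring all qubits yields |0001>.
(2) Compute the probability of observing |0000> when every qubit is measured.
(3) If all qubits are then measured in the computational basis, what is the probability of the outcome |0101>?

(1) The probability of measuring |0001> is 1/2.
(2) A full measurement returns |0000> with probability 0.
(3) Outcome |0101> occurs with probability 1/2.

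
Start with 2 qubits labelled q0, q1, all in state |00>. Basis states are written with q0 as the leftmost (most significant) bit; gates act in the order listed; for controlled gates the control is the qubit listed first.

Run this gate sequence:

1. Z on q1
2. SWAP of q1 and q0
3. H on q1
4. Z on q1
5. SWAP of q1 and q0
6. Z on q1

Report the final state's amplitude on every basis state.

The resulting statevector has amplitude sqrt(2)/2 on |00>, 0 on |01>, -sqrt(2)/2 on |10>, 0 on |11>.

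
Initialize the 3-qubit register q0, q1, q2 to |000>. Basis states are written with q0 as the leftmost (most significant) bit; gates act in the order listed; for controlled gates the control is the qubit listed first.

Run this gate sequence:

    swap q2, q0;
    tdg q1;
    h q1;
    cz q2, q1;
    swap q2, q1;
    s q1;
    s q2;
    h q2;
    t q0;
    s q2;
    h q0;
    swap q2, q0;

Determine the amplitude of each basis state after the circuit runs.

The final amplitudes are sqrt(2)*(1 + I)/4 on |000>, sqrt(2)*(1 + I)/4 on |001>, 0 on |010>, 0 on |011>, sqrt(2)*(1 + I)/4 on |100>, sqrt(2)*(1 + I)/4 on |101>, 0 on |110>, 0 on |111>.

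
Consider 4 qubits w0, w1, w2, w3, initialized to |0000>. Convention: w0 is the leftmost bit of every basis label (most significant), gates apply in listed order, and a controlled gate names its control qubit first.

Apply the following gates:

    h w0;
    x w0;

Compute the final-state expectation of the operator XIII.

The expectation value of XIII is 1.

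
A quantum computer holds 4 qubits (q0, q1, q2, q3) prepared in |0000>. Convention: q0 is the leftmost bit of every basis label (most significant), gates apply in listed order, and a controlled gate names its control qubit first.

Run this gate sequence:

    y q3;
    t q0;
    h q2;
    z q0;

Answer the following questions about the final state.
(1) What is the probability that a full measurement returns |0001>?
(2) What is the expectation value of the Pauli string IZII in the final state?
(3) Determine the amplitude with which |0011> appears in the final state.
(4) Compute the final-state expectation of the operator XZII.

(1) The probability of measuring |0001> is 1/2.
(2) The observable IZII averages to 1.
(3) The final state's coefficient on |0011> equals sqrt(2)*I/2.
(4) The observable XZII averages to 0.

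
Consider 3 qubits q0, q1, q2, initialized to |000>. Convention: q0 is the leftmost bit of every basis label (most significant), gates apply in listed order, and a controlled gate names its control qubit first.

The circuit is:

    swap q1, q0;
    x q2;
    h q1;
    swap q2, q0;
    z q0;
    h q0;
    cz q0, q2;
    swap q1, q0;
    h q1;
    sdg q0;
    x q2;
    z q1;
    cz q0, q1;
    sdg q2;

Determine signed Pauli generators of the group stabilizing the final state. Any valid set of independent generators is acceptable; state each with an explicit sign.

The stabilizer group can be generated by +YII, -IZI, -IIZ, among other valid generating sets.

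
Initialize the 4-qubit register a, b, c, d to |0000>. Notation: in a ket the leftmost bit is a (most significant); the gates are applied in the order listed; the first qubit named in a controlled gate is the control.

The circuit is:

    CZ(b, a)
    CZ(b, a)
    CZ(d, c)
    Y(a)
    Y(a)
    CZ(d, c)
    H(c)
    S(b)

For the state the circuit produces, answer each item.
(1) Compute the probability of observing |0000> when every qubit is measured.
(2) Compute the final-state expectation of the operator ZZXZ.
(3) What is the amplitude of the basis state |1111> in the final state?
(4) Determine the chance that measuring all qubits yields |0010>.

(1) The probability of measuring |0000> is 1/2. Key observation: steps 3-6 multiply out to the identity, so the circuit reduces to the remaining gates.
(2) The expectation value of ZZXZ is 1.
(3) The final state's coefficient on |1111> equals 0.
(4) A full measurement returns |0010> with probability 1/2.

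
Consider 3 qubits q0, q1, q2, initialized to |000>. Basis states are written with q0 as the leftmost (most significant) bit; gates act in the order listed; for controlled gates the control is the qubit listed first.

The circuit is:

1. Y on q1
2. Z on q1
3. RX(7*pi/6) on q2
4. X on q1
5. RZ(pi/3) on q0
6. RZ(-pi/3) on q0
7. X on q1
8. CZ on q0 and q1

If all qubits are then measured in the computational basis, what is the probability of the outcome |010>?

Outcome |010> occurs with probability 1/2 - sqrt(3)/4. Key observation: steps 4-7 multiply out to the identity, so the circuit reduces to the remaining gates.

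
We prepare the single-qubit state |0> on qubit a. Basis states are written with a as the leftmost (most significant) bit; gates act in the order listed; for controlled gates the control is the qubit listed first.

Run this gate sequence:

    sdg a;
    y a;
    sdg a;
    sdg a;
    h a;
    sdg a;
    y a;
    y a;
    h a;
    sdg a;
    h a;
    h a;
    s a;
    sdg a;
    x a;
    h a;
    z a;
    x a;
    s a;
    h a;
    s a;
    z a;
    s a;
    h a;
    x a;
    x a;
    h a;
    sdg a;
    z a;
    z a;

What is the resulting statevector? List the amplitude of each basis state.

The resulting statevector has amplitude 1/2 - I/2 on |0>, -1/2 - I/2 on |1>. Key observation: the block from step 22 through step 29 cancels to the identity and can be dropped.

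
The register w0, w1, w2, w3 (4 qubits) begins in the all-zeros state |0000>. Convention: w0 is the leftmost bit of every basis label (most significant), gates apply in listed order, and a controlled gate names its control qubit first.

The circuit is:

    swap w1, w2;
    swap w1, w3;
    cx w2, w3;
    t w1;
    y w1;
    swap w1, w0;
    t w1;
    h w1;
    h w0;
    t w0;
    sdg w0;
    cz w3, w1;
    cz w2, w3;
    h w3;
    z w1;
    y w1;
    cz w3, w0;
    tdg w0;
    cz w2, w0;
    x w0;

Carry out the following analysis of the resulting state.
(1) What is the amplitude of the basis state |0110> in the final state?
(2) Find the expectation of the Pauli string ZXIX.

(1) |0110> carries amplitude 0 in the final state.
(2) In the final state, ZXIX has expectation -1.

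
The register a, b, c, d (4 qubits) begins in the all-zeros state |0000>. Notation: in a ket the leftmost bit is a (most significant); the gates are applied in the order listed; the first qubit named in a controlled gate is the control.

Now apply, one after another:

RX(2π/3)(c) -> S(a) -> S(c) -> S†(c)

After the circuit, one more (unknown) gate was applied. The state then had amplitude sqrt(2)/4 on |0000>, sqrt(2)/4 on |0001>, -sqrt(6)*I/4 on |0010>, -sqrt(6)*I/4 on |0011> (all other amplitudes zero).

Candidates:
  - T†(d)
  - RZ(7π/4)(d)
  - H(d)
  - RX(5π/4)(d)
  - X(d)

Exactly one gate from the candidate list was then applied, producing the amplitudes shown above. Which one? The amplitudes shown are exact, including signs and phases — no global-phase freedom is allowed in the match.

The applied gate was H(d). Key observation: the block from step 3 through step 4 cancels to the identity and can be dropped.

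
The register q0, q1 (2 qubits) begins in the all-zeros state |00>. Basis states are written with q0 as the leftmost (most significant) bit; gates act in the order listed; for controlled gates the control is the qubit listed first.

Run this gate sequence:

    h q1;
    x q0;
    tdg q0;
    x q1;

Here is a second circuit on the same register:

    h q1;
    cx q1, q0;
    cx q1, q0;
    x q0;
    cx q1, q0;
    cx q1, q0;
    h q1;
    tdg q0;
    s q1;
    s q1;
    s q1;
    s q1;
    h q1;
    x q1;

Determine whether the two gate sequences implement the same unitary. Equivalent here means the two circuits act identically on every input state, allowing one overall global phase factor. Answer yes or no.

Yes, they are equivalent — the unitaries differ by at most a global phase.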